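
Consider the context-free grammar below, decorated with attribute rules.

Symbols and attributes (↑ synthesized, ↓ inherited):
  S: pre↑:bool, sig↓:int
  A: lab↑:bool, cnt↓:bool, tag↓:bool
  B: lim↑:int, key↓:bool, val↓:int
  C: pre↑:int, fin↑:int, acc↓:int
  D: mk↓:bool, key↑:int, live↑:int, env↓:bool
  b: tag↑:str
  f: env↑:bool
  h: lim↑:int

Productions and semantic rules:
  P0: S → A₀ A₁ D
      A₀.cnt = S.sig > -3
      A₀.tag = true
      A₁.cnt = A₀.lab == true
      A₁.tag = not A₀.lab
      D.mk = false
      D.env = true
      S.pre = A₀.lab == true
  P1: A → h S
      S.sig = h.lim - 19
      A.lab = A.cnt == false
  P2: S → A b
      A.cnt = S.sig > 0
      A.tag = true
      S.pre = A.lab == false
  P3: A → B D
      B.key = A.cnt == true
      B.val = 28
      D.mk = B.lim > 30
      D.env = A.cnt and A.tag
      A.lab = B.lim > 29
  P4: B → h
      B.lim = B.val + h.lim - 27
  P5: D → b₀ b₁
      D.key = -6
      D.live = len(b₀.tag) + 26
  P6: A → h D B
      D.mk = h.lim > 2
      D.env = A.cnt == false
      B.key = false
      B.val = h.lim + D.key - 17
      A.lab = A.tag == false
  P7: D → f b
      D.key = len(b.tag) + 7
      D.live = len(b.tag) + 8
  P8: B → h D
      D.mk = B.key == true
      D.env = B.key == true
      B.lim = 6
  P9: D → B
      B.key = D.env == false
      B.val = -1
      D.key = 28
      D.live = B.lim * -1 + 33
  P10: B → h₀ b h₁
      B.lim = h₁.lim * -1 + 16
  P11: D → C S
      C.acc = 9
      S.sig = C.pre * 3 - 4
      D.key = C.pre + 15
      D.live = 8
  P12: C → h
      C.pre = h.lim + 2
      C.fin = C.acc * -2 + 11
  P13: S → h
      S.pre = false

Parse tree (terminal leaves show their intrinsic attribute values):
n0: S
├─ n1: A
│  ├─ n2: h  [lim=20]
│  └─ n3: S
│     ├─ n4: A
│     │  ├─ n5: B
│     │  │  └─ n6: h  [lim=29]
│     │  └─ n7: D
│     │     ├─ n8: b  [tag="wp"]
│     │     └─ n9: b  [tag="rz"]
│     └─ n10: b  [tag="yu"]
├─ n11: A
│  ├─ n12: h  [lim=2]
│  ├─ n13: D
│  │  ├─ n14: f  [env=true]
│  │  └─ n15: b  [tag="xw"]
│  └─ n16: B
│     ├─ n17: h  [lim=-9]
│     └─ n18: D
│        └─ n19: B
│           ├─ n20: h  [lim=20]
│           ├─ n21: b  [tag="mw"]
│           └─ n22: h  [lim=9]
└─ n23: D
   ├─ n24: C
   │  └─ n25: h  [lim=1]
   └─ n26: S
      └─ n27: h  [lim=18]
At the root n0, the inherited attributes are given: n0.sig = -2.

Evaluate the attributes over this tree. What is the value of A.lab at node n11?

1. n0.sig = -2  [given at root]
2. n1.cnt = true  [S.sig > -3]
3. n1.tag = true  [true]
4. n2.lim = 20  [terminal]
5. n3.sig = 1  [h.lim - 19]
6. n4.cnt = true  [S.sig > 0]
7. n4.tag = true  [true]
8. n5.key = true  [A.cnt == true]
9. n5.val = 28  [28]
10. n6.lim = 29  [terminal]
11. n5.lim = 30  [B.val + h.lim - 27]
12. n7.mk = false  [B.lim > 30]
13. n7.env = true  [A.cnt and A.tag]
14. n8.tag = "wp"  [terminal]
15. n9.tag = "rz"  [terminal]
16. n7.key = -6  [-6]
17. n7.live = 28  [len(b₀.tag) + 26]
18. n4.lab = true  [B.lim > 29]
19. n10.tag = "yu"  [terminal]
20. n3.pre = false  [A.lab == false]
21. n1.lab = false  [A.cnt == false]
22. n11.cnt = false  [A₀.lab == true]
23. n11.tag = true  [not A₀.lab]
24. n12.lim = 2  [terminal]
25. n13.mk = false  [h.lim > 2]
26. n13.env = true  [A.cnt == false]
27. n14.env = true  [terminal]
28. n15.tag = "xw"  [terminal]
29. n13.key = 9  [len(b.tag) + 7]
30. n13.live = 10  [len(b.tag) + 8]
31. n16.key = false  [false]
32. n16.val = -6  [h.lim + D.key - 17]
33. n17.lim = -9  [terminal]
34. n18.mk = false  [B.key == true]
35. n18.env = false  [B.key == true]
36. n19.key = true  [D.env == false]
37. n19.val = -1  [-1]
38. n20.lim = 20  [terminal]
39. n21.tag = "mw"  [terminal]
40. n22.lim = 9  [terminal]
41. n19.lim = 7  [h₁.lim * -1 + 16]
42. n18.key = 28  [28]
43. n18.live = 26  [B.lim * -1 + 33]
44. n16.lim = 6  [6]
45. n11.lab = false  [A.tag == false]
46. n23.mk = false  [false]
47. n23.env = true  [true]
48. n24.acc = 9  [9]
49. n25.lim = 1  [terminal]
50. n24.pre = 3  [h.lim + 2]
51. n24.fin = -7  [C.acc * -2 + 11]
52. n26.sig = 5  [C.pre * 3 - 4]
53. n27.lim = 18  [terminal]
54. n26.pre = false  [false]
55. n23.key = 18  [C.pre + 15]
56. n23.live = 8  [8]
57. n0.pre = false  [A₀.lab == true]

false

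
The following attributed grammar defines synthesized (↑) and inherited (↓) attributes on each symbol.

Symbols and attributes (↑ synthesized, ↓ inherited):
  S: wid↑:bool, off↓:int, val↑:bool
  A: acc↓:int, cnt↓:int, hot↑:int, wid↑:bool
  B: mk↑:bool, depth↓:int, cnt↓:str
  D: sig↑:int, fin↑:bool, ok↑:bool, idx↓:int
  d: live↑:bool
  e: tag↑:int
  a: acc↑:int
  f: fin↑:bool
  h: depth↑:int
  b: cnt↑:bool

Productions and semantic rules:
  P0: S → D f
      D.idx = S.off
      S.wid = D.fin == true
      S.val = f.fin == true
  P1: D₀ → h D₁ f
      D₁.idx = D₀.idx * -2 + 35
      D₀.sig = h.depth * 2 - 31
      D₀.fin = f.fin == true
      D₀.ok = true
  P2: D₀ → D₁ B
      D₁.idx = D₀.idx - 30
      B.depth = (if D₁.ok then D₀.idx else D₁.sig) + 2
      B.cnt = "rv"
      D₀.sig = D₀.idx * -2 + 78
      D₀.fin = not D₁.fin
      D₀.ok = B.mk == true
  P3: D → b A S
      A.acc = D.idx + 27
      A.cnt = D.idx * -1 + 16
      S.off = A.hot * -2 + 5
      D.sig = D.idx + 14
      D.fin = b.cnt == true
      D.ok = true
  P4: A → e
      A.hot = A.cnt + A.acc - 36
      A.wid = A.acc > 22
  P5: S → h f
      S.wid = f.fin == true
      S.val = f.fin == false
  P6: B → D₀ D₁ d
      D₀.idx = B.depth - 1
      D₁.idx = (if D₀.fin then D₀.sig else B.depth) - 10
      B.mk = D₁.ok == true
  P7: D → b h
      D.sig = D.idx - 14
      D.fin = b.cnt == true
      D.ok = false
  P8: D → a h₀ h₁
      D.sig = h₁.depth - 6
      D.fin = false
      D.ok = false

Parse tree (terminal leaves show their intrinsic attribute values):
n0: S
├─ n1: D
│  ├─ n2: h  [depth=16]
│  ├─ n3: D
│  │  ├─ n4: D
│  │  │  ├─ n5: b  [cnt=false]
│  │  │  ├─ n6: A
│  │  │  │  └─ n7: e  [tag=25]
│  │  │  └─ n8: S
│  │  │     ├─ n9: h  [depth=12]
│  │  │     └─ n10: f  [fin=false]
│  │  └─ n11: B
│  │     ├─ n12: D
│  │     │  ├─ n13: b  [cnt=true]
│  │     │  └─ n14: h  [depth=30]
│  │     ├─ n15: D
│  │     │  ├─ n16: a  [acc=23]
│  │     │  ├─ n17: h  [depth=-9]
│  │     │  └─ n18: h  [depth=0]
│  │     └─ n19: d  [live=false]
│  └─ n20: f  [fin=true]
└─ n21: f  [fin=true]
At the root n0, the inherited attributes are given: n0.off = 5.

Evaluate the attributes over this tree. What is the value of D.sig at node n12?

12

1. n0.off = 5  [given at root]
2. n1.idx = 5  [S.off]
3. n2.depth = 16  [terminal]
4. n3.idx = 25  [D₀.idx * -2 + 35]
5. n4.idx = -5  [D₀.idx - 30]
6. n5.cnt = false  [terminal]
7. n6.acc = 22  [D.idx + 27]
8. n6.cnt = 21  [D.idx * -1 + 16]
9. n7.tag = 25  [terminal]
10. n6.hot = 7  [A.cnt + A.acc - 36]
11. n6.wid = false  [A.acc > 22]
12. n8.off = -9  [A.hot * -2 + 5]
13. n9.depth = 12  [terminal]
14. n10.fin = false  [terminal]
15. n8.wid = false  [f.fin == true]
16. n8.val = true  [f.fin == false]
17. n4.sig = 9  [D.idx + 14]
18. n4.fin = false  [b.cnt == true]
19. n4.ok = true  [true]
20. n11.depth = 27  [(if D₁.ok then D₀.idx else D₁.sig) + 2]
21. n11.cnt = "rv"  ["rv"]
22. n12.idx = 26  [B.depth - 1]
23. n13.cnt = true  [terminal]
24. n14.depth = 30  [terminal]
25. n12.sig = 12  [D.idx - 14]
26. n12.fin = true  [b.cnt == true]
27. n12.ok = false  [false]
28. n15.idx = 2  [(if D₀.fin then D₀.sig else B.depth) - 10]
29. n16.acc = 23  [terminal]
30. n17.depth = -9  [terminal]
31. n18.depth = 0  [terminal]
32. n15.sig = -6  [h₁.depth - 6]
33. n15.fin = false  [false]
34. n15.ok = false  [false]
35. n19.live = false  [terminal]
36. n11.mk = false  [D₁.ok == true]
37. n3.sig = 28  [D₀.idx * -2 + 78]
38. n3.fin = true  [not D₁.fin]
39. n3.ok = false  [B.mk == true]
40. n20.fin = true  [terminal]
41. n1.sig = 1  [h.depth * 2 - 31]
42. n1.fin = true  [f.fin == true]
43. n1.ok = true  [true]
44. n21.fin = true  [terminal]
45. n0.wid = true  [D.fin == true]
46. n0.val = true  [f.fin == true]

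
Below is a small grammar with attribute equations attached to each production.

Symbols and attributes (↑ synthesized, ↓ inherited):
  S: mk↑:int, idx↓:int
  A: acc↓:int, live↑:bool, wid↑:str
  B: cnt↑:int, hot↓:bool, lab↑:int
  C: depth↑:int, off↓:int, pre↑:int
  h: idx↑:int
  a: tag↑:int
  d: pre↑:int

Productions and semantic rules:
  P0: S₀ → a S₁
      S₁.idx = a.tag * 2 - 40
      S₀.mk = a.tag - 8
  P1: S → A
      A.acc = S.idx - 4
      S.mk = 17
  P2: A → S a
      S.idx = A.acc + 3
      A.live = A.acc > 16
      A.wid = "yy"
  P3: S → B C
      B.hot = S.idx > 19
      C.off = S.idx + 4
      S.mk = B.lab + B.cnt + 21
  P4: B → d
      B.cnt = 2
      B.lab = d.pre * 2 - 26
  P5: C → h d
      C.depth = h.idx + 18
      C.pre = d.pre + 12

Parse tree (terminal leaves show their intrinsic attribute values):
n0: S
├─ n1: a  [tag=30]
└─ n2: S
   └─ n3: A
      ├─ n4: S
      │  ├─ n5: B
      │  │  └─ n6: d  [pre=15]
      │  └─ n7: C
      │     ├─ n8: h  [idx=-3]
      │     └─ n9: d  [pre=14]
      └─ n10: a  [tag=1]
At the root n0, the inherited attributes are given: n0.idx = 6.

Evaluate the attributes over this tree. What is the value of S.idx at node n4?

1. n0.idx = 6  [given at root]
2. n1.tag = 30  [terminal]
3. n2.idx = 20  [a.tag * 2 - 40]
4. n3.acc = 16  [S.idx - 4]
5. n4.idx = 19  [A.acc + 3]
6. n5.hot = false  [S.idx > 19]
7. n6.pre = 15  [terminal]
8. n5.cnt = 2  [2]
9. n5.lab = 4  [d.pre * 2 - 26]
10. n7.off = 23  [S.idx + 4]
11. n8.idx = -3  [terminal]
12. n9.pre = 14  [terminal]
13. n7.depth = 15  [h.idx + 18]
14. n7.pre = 26  [d.pre + 12]
15. n4.mk = 27  [B.lab + B.cnt + 21]
16. n10.tag = 1  [terminal]
17. n3.live = false  [A.acc > 16]
18. n3.wid = "yy"  ["yy"]
19. n2.mk = 17  [17]
20. n0.mk = 22  [a.tag - 8]

19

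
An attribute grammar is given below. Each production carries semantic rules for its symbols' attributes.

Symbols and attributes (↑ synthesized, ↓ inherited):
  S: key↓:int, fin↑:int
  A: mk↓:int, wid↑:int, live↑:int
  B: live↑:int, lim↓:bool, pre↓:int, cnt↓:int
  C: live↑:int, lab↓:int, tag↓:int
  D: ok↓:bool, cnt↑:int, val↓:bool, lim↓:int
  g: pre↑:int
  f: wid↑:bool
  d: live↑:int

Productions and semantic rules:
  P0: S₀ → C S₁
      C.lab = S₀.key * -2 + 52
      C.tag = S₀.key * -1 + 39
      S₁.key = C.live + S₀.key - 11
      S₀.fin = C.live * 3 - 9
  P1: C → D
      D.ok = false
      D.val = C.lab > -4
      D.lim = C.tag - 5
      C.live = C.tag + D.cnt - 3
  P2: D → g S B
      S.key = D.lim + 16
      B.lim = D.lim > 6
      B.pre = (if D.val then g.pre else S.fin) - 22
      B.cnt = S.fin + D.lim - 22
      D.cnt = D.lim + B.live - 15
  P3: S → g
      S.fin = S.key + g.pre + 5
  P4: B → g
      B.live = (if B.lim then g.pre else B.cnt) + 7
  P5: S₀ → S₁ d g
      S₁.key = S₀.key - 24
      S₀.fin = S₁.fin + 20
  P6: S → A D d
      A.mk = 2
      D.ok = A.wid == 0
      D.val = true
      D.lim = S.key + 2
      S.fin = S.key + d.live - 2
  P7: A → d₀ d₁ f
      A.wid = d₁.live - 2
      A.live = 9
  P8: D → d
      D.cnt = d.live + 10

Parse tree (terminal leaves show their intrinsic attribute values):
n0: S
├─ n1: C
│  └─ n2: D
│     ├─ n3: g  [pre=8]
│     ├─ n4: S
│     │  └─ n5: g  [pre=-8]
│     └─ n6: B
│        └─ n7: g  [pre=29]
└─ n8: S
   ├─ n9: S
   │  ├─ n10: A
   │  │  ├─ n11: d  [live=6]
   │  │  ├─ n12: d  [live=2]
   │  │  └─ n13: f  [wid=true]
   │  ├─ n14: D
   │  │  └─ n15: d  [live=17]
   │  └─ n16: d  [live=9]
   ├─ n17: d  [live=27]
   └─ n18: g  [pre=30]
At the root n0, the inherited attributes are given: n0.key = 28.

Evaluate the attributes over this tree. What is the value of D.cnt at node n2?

1

1. n0.key = 28  [given at root]
2. n1.lab = -4  [S₀.key * -2 + 52]
3. n1.tag = 11  [S₀.key * -1 + 39]
4. n2.ok = false  [false]
5. n2.val = false  [C.lab > -4]
6. n2.lim = 6  [C.tag - 5]
7. n3.pre = 8  [terminal]
8. n4.key = 22  [D.lim + 16]
9. n5.pre = -8  [terminal]
10. n4.fin = 19  [S.key + g.pre + 5]
11. n6.lim = false  [D.lim > 6]
12. n6.pre = -3  [(if D.val then g.pre else S.fin) - 22]
13. n6.cnt = 3  [S.fin + D.lim - 22]
14. n7.pre = 29  [terminal]
15. n6.live = 10  [(if B.lim then g.pre else B.cnt) + 7]
16. n2.cnt = 1  [D.lim + B.live - 15]
17. n1.live = 9  [C.tag + D.cnt - 3]
18. n8.key = 26  [C.live + S₀.key - 11]
19. n9.key = 2  [S₀.key - 24]
20. n10.mk = 2  [2]
21. n11.live = 6  [terminal]
22. n12.live = 2  [terminal]
23. n13.wid = true  [terminal]
24. n10.wid = 0  [d₁.live - 2]
25. n10.live = 9  [9]
26. n14.ok = true  [A.wid == 0]
27. n14.val = true  [true]
28. n14.lim = 4  [S.key + 2]
29. n15.live = 17  [terminal]
30. n14.cnt = 27  [d.live + 10]
31. n16.live = 9  [terminal]
32. n9.fin = 9  [S.key + d.live - 2]
33. n17.live = 27  [terminal]
34. n18.pre = 30  [terminal]
35. n8.fin = 29  [S₁.fin + 20]
36. n0.fin = 18  [C.live * 3 - 9]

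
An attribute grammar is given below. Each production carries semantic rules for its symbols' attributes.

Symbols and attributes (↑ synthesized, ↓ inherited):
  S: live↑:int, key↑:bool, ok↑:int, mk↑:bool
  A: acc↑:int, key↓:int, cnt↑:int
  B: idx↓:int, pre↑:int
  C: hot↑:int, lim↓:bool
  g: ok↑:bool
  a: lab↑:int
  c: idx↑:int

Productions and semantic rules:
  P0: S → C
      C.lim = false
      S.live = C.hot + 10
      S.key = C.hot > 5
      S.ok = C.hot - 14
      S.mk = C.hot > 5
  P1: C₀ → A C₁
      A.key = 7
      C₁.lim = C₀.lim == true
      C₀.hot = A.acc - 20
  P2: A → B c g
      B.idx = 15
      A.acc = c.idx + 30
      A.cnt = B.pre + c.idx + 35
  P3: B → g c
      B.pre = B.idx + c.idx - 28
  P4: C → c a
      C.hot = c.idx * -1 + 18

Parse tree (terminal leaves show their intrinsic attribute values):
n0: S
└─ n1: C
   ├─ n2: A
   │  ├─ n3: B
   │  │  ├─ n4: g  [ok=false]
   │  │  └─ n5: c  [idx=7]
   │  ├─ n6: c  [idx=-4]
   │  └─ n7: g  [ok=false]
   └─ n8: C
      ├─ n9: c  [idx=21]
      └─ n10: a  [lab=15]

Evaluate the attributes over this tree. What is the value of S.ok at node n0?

-8

1. n1.lim = false  [false]
2. n2.key = 7  [7]
3. n3.idx = 15  [15]
4. n4.ok = false  [terminal]
5. n5.idx = 7  [terminal]
6. n3.pre = -6  [B.idx + c.idx - 28]
7. n6.idx = -4  [terminal]
8. n7.ok = false  [terminal]
9. n2.acc = 26  [c.idx + 30]
10. n2.cnt = 25  [B.pre + c.idx + 35]
11. n8.lim = false  [C₀.lim == true]
12. n9.idx = 21  [terminal]
13. n10.lab = 15  [terminal]
14. n8.hot = -3  [c.idx * -1 + 18]
15. n1.hot = 6  [A.acc - 20]
16. n0.live = 16  [C.hot + 10]
17. n0.key = true  [C.hot > 5]
18. n0.ok = -8  [C.hot - 14]
19. n0.mk = true  [C.hot > 5]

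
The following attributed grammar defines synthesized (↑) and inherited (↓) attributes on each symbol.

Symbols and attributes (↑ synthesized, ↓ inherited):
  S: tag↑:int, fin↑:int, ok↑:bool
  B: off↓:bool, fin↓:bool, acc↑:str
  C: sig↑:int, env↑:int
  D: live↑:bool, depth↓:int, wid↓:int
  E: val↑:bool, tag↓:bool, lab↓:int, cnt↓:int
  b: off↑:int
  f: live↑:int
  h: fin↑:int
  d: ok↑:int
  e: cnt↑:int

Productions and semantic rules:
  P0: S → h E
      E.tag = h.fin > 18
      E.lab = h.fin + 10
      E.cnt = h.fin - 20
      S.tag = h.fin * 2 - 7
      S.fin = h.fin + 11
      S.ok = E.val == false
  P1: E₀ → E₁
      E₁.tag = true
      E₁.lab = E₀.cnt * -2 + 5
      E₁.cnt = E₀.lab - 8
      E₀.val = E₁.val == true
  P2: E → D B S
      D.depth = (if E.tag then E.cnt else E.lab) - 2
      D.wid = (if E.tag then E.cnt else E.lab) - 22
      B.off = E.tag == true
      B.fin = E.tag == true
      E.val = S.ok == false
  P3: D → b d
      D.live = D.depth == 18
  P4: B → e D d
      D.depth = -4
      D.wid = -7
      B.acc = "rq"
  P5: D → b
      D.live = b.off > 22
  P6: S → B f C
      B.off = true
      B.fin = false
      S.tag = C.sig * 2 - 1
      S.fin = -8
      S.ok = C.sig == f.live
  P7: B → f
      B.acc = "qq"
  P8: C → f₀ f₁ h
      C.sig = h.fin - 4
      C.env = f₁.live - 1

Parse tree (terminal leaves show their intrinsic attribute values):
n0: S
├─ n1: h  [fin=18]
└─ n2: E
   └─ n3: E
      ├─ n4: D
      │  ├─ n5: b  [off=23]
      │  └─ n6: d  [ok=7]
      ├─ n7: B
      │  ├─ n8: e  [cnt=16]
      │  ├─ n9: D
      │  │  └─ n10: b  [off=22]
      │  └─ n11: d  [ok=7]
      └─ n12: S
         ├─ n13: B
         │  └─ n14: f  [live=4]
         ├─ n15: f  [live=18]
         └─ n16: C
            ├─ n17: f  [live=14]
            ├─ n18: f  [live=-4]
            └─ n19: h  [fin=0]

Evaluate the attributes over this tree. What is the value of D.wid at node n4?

1. n1.fin = 18  [terminal]
2. n2.tag = false  [h.fin > 18]
3. n2.lab = 28  [h.fin + 10]
4. n2.cnt = -2  [h.fin - 20]
5. n3.tag = true  [true]
6. n3.lab = 9  [E₀.cnt * -2 + 5]
7. n3.cnt = 20  [E₀.lab - 8]
8. n4.depth = 18  [(if E.tag then E.cnt else E.lab) - 2]
9. n4.wid = -2  [(if E.tag then E.cnt else E.lab) - 22]
10. n5.off = 23  [terminal]
11. n6.ok = 7  [terminal]
12. n4.live = true  [D.depth == 18]
13. n7.off = true  [E.tag == true]
14. n7.fin = true  [E.tag == true]
15. n8.cnt = 16  [terminal]
16. n9.depth = -4  [-4]
17. n9.wid = -7  [-7]
18. n10.off = 22  [terminal]
19. n9.live = false  [b.off > 22]
20. n11.ok = 7  [terminal]
21. n7.acc = "rq"  ["rq"]
22. n13.off = true  [true]
23. n13.fin = false  [false]
24. n14.live = 4  [terminal]
25. n13.acc = "qq"  ["qq"]
26. n15.live = 18  [terminal]
27. n17.live = 14  [terminal]
28. n18.live = -4  [terminal]
29. n19.fin = 0  [terminal]
30. n16.sig = -4  [h.fin - 4]
31. n16.env = -5  [f₁.live - 1]
32. n12.tag = -9  [C.sig * 2 - 1]
33. n12.fin = -8  [-8]
34. n12.ok = false  [C.sig == f.live]
35. n3.val = true  [S.ok == false]
36. n2.val = true  [E₁.val == true]
37. n0.tag = 29  [h.fin * 2 - 7]
38. n0.fin = 29  [h.fin + 11]
39. n0.ok = false  [E.val == false]

-2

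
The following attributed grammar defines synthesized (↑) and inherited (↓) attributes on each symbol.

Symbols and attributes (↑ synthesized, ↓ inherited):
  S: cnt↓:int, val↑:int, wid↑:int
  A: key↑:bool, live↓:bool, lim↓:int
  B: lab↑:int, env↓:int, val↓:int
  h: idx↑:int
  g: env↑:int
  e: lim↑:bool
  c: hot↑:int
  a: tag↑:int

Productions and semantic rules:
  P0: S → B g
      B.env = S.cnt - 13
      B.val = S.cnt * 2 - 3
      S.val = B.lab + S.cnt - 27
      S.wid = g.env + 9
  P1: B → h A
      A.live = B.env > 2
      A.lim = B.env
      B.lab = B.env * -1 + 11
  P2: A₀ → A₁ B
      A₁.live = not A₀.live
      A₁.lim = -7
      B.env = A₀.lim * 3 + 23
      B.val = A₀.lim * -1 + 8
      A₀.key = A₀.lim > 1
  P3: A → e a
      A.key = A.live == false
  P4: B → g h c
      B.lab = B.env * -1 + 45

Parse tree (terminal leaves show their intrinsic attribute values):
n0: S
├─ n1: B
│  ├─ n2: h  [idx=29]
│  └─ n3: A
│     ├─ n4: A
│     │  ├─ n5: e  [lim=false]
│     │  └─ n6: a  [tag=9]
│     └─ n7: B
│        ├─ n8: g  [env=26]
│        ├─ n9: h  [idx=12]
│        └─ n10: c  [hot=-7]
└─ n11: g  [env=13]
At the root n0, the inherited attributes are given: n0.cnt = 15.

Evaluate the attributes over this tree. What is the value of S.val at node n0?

1. n0.cnt = 15  [given at root]
2. n1.env = 2  [S.cnt - 13]
3. n1.val = 27  [S.cnt * 2 - 3]
4. n2.idx = 29  [terminal]
5. n3.live = false  [B.env > 2]
6. n3.lim = 2  [B.env]
7. n4.live = true  [not A₀.live]
8. n4.lim = -7  [-7]
9. n5.lim = false  [terminal]
10. n6.tag = 9  [terminal]
11. n4.key = false  [A.live == false]
12. n7.env = 29  [A₀.lim * 3 + 23]
13. n7.val = 6  [A₀.lim * -1 + 8]
14. n8.env = 26  [terminal]
15. n9.idx = 12  [terminal]
16. n10.hot = -7  [terminal]
17. n7.lab = 16  [B.env * -1 + 45]
18. n3.key = true  [A₀.lim > 1]
19. n1.lab = 9  [B.env * -1 + 11]
20. n11.env = 13  [terminal]
21. n0.val = -3  [B.lab + S.cnt - 27]
22. n0.wid = 22  [g.env + 9]

-3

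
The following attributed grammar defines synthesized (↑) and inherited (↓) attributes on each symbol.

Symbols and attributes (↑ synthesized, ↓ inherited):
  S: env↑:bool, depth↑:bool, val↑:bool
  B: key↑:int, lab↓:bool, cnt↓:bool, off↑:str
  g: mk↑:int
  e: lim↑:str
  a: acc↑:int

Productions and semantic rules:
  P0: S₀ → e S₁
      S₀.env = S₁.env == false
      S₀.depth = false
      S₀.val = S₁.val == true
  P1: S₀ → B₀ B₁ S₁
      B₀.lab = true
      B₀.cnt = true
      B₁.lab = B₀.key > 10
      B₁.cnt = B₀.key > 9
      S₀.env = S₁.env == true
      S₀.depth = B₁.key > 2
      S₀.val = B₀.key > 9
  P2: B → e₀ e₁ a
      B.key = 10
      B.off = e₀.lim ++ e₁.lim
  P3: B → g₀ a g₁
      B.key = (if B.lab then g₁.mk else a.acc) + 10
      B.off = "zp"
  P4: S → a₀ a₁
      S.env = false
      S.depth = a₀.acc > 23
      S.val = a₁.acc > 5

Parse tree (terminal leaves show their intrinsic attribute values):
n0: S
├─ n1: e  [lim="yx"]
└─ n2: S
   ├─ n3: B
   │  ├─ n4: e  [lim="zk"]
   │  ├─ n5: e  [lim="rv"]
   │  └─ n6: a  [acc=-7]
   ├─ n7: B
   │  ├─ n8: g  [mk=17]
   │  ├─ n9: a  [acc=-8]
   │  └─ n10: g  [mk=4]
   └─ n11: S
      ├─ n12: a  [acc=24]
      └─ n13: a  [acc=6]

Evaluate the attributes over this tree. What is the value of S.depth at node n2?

1. n1.lim = "yx"  [terminal]
2. n3.lab = true  [true]
3. n3.cnt = true  [true]
4. n4.lim = "zk"  [terminal]
5. n5.lim = "rv"  [terminal]
6. n6.acc = -7  [terminal]
7. n3.key = 10  [10]
8. n3.off = "zkrv"  [e₀.lim ++ e₁.lim]
9. n7.lab = false  [B₀.key > 10]
10. n7.cnt = true  [B₀.key > 9]
11. n8.mk = 17  [terminal]
12. n9.acc = -8  [terminal]
13. n10.mk = 4  [terminal]
14. n7.key = 2  [(if B.lab then g₁.mk else a.acc) + 10]
15. n7.off = "zp"  ["zp"]
16. n12.acc = 24  [terminal]
17. n13.acc = 6  [terminal]
18. n11.env = false  [false]
19. n11.depth = true  [a₀.acc > 23]
20. n11.val = true  [a₁.acc > 5]
21. n2.env = false  [S₁.env == true]
22. n2.depth = false  [B₁.key > 2]
23. n2.val = true  [B₀.key > 9]
24. n0.env = true  [S₁.env == false]
25. n0.depth = false  [false]
26. n0.val = true  [S₁.val == true]

false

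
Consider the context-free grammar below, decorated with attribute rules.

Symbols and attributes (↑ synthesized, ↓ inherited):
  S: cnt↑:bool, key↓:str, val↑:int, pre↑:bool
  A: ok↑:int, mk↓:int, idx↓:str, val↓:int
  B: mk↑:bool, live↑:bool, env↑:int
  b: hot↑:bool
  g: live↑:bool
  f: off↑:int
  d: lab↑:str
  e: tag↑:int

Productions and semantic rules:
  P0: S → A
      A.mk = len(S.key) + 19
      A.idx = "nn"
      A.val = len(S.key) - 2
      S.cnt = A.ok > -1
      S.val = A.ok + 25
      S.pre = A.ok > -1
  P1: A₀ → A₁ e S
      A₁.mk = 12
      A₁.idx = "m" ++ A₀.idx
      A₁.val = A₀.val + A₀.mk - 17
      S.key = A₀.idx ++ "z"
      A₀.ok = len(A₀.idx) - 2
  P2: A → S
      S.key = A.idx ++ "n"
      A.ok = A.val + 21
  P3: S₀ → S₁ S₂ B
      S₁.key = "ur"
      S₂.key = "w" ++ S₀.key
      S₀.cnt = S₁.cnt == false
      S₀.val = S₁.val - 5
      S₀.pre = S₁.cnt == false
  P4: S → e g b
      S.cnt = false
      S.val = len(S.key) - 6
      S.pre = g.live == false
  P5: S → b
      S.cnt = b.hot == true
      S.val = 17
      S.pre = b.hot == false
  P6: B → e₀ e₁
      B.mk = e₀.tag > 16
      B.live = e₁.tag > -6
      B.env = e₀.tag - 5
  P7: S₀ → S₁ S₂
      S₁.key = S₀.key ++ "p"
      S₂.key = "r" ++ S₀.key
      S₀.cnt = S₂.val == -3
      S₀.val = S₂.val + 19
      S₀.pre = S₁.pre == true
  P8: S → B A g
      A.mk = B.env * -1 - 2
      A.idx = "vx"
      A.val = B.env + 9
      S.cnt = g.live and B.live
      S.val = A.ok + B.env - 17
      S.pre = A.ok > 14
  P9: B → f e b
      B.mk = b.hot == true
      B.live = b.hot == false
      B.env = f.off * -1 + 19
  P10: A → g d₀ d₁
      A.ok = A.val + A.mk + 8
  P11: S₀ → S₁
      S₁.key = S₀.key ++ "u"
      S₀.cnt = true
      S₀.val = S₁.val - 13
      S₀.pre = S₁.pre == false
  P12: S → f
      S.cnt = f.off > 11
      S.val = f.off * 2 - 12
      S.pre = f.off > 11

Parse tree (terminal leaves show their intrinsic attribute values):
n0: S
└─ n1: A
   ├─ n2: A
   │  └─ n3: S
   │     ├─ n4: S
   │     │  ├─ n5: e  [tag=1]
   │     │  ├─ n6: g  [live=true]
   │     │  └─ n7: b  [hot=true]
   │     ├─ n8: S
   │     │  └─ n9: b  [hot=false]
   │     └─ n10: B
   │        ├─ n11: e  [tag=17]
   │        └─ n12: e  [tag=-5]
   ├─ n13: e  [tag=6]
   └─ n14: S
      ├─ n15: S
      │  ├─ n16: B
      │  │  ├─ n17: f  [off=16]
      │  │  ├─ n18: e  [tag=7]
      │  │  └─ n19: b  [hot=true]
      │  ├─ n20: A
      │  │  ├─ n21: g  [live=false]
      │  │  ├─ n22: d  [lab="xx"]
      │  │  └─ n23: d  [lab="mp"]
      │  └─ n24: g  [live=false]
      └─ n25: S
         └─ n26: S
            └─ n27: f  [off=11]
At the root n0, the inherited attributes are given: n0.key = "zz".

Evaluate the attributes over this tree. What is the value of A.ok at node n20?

15

1. n0.key = "zz"  [given at root]
2. n1.mk = 21  [len(S.key) + 19]
3. n1.idx = "nn"  ["nn"]
4. n1.val = 0  [len(S.key) - 2]
5. n2.mk = 12  [12]
6. n2.idx = "mnn"  ["m" ++ A₀.idx]
7. n2.val = 4  [A₀.val + A₀.mk - 17]
8. n3.key = "mnnn"  [A.idx ++ "n"]
9. n4.key = "ur"  ["ur"]
10. n5.tag = 1  [terminal]
11. n6.live = true  [terminal]
12. n7.hot = true  [terminal]
13. n4.cnt = false  [false]
14. n4.val = -4  [len(S.key) - 6]
15. n4.pre = false  [g.live == false]
16. n8.key = "wmnnn"  ["w" ++ S₀.key]
17. n9.hot = false  [terminal]
18. n8.cnt = false  [b.hot == true]
19. n8.val = 17  [17]
20. n8.pre = true  [b.hot == false]
21. n11.tag = 17  [terminal]
22. n12.tag = -5  [terminal]
23. n10.mk = true  [e₀.tag > 16]
24. n10.live = true  [e₁.tag > -6]
25. n10.env = 12  [e₀.tag - 5]
26. n3.cnt = true  [S₁.cnt == false]
27. n3.val = -9  [S₁.val - 5]
28. n3.pre = true  [S₁.cnt == false]
29. n2.ok = 25  [A.val + 21]
30. n13.tag = 6  [terminal]
31. n14.key = "nnz"  [A₀.idx ++ "z"]
32. n15.key = "nnzp"  [S₀.key ++ "p"]
33. n17.off = 16  [terminal]
34. n18.tag = 7  [terminal]
35. n19.hot = true  [terminal]
36. n16.mk = true  [b.hot == true]
37. n16.live = false  [b.hot == false]
38. n16.env = 3  [f.off * -1 + 19]
39. n20.mk = -5  [B.env * -1 - 2]
40. n20.idx = "vx"  ["vx"]
41. n20.val = 12  [B.env + 9]
42. n21.live = false  [terminal]
43. n22.lab = "xx"  [terminal]
44. n23.lab = "mp"  [terminal]
45. n20.ok = 15  [A.val + A.mk + 8]
46. n24.live = false  [terminal]
47. n15.cnt = false  [g.live and B.live]
48. n15.val = 1  [A.ok + B.env - 17]
49. n15.pre = true  [A.ok > 14]
50. n25.key = "rnnz"  ["r" ++ S₀.key]
51. n26.key = "rnnzu"  [S₀.key ++ "u"]
52. n27.off = 11  [terminal]
53. n26.cnt = false  [f.off > 11]
54. n26.val = 10  [f.off * 2 - 12]
55. n26.pre = false  [f.off > 11]
56. n25.cnt = true  [true]
57. n25.val = -3  [S₁.val - 13]
58. n25.pre = true  [S₁.pre == false]
59. n14.cnt = true  [S₂.val == -3]
60. n14.val = 16  [S₂.val + 19]
61. n14.pre = true  [S₁.pre == true]
62. n1.ok = 0  [len(A₀.idx) - 2]
63. n0.cnt = true  [A.ok > -1]
64. n0.val = 25  [A.ok + 25]
65. n0.pre = true  [A.ok > -1]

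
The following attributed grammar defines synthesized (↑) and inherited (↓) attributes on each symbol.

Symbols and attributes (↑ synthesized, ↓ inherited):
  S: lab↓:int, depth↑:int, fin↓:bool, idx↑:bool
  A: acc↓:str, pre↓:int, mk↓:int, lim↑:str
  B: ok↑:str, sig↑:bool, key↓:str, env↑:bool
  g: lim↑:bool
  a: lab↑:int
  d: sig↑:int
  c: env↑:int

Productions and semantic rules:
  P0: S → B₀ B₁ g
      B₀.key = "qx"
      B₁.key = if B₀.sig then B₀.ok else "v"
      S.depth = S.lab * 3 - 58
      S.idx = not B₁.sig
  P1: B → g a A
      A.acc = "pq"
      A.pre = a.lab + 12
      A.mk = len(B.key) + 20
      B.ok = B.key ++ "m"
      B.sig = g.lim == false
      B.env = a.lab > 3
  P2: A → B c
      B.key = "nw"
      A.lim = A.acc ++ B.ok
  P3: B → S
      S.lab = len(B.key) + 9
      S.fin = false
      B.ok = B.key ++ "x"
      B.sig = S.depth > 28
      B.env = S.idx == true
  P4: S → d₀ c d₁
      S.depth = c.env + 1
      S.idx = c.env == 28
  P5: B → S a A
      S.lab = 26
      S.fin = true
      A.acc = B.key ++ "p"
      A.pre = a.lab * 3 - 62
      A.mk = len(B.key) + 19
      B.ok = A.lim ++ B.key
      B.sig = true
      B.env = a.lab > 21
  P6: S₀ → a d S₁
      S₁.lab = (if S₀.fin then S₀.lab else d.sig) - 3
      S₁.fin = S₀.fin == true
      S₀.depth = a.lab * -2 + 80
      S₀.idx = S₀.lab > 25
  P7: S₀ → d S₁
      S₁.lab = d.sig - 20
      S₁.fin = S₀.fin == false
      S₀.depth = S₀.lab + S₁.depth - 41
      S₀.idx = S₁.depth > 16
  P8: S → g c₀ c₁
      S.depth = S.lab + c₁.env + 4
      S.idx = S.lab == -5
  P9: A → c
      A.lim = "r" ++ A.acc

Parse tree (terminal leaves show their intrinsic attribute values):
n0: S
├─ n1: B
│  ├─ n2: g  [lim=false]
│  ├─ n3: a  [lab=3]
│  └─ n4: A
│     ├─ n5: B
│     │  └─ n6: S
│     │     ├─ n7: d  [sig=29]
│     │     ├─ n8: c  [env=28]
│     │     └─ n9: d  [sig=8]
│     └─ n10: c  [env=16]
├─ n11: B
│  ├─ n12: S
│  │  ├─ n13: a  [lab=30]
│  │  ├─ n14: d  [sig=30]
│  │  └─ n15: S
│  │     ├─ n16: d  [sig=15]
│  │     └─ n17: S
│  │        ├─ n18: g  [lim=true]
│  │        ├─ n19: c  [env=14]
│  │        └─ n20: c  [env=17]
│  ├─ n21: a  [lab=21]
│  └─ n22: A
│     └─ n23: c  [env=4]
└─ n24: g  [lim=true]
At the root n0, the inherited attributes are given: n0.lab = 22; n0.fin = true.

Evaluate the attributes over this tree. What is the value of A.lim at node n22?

1. n0.lab = 22  [given at root]
2. n0.fin = true  [given at root]
3. n1.key = "qx"  ["qx"]
4. n2.lim = false  [terminal]
5. n3.lab = 3  [terminal]
6. n4.acc = "pq"  ["pq"]
7. n4.pre = 15  [a.lab + 12]
8. n4.mk = 22  [len(B.key) + 20]
9. n5.key = "nw"  ["nw"]
10. n6.lab = 11  [len(B.key) + 9]
11. n6.fin = false  [false]
12. n7.sig = 29  [terminal]
13. n8.env = 28  [terminal]
14. n9.sig = 8  [terminal]
15. n6.depth = 29  [c.env + 1]
16. n6.idx = true  [c.env == 28]
17. n5.ok = "nwx"  [B.key ++ "x"]
18. n5.sig = true  [S.depth > 28]
19. n5.env = true  [S.idx == true]
20. n10.env = 16  [terminal]
21. n4.lim = "pqnwx"  [A.acc ++ B.ok]
22. n1.ok = "qxm"  [B.key ++ "m"]
23. n1.sig = true  [g.lim == false]
24. n1.env = false  [a.lab > 3]
25. n11.key = "qxm"  [if B₀.sig then B₀.ok else "v"]
26. n12.lab = 26  [26]
27. n12.fin = true  [true]
28. n13.lab = 30  [terminal]
29. n14.sig = 30  [terminal]
30. n15.lab = 23  [(if S₀.fin then S₀.lab else d.sig) - 3]
31. n15.fin = true  [S₀.fin == true]
32. n16.sig = 15  [terminal]
33. n17.lab = -5  [d.sig - 20]
34. n17.fin = false  [S₀.fin == false]
35. n18.lim = true  [terminal]
36. n19.env = 14  [terminal]
37. n20.env = 17  [terminal]
38. n17.depth = 16  [S.lab + c₁.env + 4]
39. n17.idx = true  [S.lab == -5]
40. n15.depth = -2  [S₀.lab + S₁.depth - 41]
41. n15.idx = false  [S₁.depth > 16]
42. n12.depth = 20  [a.lab * -2 + 80]
43. n12.idx = true  [S₀.lab > 25]
44. n21.lab = 21  [terminal]
45. n22.acc = "qxmp"  [B.key ++ "p"]
46. n22.pre = 1  [a.lab * 3 - 62]
47. n22.mk = 22  [len(B.key) + 19]
48. n23.env = 4  [terminal]
49. n22.lim = "rqxmp"  ["r" ++ A.acc]
50. n11.ok = "rqxmpqxm"  [A.lim ++ B.key]
51. n11.sig = true  [true]
52. n11.env = false  [a.lab > 21]
53. n24.lim = true  [terminal]
54. n0.depth = 8  [S.lab * 3 - 58]
55. n0.idx = false  [not B₁.sig]

"rqxmp"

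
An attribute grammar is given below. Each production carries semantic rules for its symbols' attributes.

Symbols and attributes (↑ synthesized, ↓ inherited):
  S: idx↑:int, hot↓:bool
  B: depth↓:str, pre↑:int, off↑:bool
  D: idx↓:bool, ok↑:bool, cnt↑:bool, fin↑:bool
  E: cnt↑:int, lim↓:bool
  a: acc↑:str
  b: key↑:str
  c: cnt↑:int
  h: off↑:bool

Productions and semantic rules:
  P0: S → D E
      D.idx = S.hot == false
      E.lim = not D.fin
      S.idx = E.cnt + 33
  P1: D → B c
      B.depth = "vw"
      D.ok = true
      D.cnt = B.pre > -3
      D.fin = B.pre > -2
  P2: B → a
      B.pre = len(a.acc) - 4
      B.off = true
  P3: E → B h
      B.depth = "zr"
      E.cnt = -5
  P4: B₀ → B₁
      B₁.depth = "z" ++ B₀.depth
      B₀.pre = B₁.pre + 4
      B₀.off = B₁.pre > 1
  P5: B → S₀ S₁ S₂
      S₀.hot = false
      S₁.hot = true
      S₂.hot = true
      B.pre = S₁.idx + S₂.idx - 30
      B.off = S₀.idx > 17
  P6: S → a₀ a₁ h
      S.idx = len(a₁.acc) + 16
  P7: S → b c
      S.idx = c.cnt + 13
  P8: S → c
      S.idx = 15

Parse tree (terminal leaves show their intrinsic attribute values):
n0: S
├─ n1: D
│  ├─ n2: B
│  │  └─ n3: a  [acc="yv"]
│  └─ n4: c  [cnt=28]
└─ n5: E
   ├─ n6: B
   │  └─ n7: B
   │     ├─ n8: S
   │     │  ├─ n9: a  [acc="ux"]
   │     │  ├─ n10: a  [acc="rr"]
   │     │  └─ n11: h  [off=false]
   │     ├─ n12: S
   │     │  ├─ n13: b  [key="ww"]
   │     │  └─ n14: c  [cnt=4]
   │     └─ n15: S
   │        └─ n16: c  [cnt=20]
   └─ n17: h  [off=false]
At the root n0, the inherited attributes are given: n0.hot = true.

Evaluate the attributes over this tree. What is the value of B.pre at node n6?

1. n0.hot = true  [given at root]
2. n1.idx = false  [S.hot == false]
3. n2.depth = "vw"  ["vw"]
4. n3.acc = "yv"  [terminal]
5. n2.pre = -2  [len(a.acc) - 4]
6. n2.off = true  [true]
7. n4.cnt = 28  [terminal]
8. n1.ok = true  [true]
9. n1.cnt = true  [B.pre > -3]
10. n1.fin = false  [B.pre > -2]
11. n5.lim = true  [not D.fin]
12. n6.depth = "zr"  ["zr"]
13. n7.depth = "zzr"  ["z" ++ B₀.depth]
14. n8.hot = false  [false]
15. n9.acc = "ux"  [terminal]
16. n10.acc = "rr"  [terminal]
17. n11.off = false  [terminal]
18. n8.idx = 18  [len(a₁.acc) + 16]
19. n12.hot = true  [true]
20. n13.key = "ww"  [terminal]
21. n14.cnt = 4  [terminal]
22. n12.idx = 17  [c.cnt + 13]
23. n15.hot = true  [true]
24. n16.cnt = 20  [terminal]
25. n15.idx = 15  [15]
26. n7.pre = 2  [S₁.idx + S₂.idx - 30]
27. n7.off = true  [S₀.idx > 17]
28. n6.pre = 6  [B₁.pre + 4]
29. n6.off = true  [B₁.pre > 1]
30. n17.off = false  [terminal]
31. n5.cnt = -5  [-5]
32. n0.idx = 28  [E.cnt + 33]

6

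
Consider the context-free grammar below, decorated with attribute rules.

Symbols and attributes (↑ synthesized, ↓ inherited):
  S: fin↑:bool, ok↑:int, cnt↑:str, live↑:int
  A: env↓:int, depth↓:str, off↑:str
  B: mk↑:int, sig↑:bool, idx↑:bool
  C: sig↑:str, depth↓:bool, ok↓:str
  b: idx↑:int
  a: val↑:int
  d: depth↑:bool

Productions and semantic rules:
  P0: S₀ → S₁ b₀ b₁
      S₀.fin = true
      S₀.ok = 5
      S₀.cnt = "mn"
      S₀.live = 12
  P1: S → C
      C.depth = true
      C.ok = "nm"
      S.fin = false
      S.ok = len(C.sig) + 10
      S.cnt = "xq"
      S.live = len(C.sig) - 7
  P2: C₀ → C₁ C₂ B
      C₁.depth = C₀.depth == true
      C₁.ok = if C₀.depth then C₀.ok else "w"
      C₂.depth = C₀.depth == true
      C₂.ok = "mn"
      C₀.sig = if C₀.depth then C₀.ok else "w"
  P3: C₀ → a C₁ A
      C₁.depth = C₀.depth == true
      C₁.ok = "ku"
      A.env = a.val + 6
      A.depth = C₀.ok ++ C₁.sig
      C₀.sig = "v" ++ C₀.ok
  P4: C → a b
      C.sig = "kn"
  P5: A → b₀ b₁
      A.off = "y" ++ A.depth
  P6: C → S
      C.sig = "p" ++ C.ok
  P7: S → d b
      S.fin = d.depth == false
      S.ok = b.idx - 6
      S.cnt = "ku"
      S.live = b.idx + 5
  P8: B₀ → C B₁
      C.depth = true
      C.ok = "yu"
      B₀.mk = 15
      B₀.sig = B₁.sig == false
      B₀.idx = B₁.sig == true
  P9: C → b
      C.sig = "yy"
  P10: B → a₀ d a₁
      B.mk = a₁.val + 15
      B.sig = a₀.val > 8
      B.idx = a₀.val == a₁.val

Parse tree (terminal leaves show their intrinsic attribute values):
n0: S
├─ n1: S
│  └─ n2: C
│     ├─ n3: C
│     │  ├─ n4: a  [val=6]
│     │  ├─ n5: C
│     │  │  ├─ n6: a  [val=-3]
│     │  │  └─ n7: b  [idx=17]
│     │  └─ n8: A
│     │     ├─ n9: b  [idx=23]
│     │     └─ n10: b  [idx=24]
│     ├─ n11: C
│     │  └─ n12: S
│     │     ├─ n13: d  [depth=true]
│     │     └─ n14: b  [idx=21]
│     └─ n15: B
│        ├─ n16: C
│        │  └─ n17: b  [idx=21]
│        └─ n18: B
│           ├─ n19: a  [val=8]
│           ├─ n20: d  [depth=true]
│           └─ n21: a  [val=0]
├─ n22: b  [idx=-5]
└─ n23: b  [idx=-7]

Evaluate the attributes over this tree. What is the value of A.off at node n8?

"ynmkn"

1. n2.depth = true  [true]
2. n2.ok = "nm"  ["nm"]
3. n3.depth = true  [C₀.depth == true]
4. n3.ok = "nm"  [if C₀.depth then C₀.ok else "w"]
5. n4.val = 6  [terminal]
6. n5.depth = true  [C₀.depth == true]
7. n5.ok = "ku"  ["ku"]
8. n6.val = -3  [terminal]
9. n7.idx = 17  [terminal]
10. n5.sig = "kn"  ["kn"]
11. n8.env = 12  [a.val + 6]
12. n8.depth = "nmkn"  [C₀.ok ++ C₁.sig]
13. n9.idx = 23  [terminal]
14. n10.idx = 24  [terminal]
15. n8.off = "ynmkn"  ["y" ++ A.depth]
16. n3.sig = "vnm"  ["v" ++ C₀.ok]
17. n11.depth = true  [C₀.depth == true]
18. n11.ok = "mn"  ["mn"]
19. n13.depth = true  [terminal]
20. n14.idx = 21  [terminal]
21. n12.fin = false  [d.depth == false]
22. n12.ok = 15  [b.idx - 6]
23. n12.cnt = "ku"  ["ku"]
24. n12.live = 26  [b.idx + 5]
25. n11.sig = "pmn"  ["p" ++ C.ok]
26. n16.depth = true  [true]
27. n16.ok = "yu"  ["yu"]
28. n17.idx = 21  [terminal]
29. n16.sig = "yy"  ["yy"]
30. n19.val = 8  [terminal]
31. n20.depth = true  [terminal]
32. n21.val = 0  [terminal]
33. n18.mk = 15  [a₁.val + 15]
34. n18.sig = false  [a₀.val > 8]
35. n18.idx = false  [a₀.val == a₁.val]
36. n15.mk = 15  [15]
37. n15.sig = true  [B₁.sig == false]
38. n15.idx = false  [B₁.sig == true]
39. n2.sig = "nm"  [if C₀.depth then C₀.ok else "w"]
40. n1.fin = false  [false]
41. n1.ok = 12  [len(C.sig) + 10]
42. n1.cnt = "xq"  ["xq"]
43. n1.live = -5  [len(C.sig) - 7]
44. n22.idx = -5  [terminal]
45. n23.idx = -7  [terminal]
46. n0.fin = true  [true]
47. n0.ok = 5  [5]
48. n0.cnt = "mn"  ["mn"]
49. n0.live = 12  [12]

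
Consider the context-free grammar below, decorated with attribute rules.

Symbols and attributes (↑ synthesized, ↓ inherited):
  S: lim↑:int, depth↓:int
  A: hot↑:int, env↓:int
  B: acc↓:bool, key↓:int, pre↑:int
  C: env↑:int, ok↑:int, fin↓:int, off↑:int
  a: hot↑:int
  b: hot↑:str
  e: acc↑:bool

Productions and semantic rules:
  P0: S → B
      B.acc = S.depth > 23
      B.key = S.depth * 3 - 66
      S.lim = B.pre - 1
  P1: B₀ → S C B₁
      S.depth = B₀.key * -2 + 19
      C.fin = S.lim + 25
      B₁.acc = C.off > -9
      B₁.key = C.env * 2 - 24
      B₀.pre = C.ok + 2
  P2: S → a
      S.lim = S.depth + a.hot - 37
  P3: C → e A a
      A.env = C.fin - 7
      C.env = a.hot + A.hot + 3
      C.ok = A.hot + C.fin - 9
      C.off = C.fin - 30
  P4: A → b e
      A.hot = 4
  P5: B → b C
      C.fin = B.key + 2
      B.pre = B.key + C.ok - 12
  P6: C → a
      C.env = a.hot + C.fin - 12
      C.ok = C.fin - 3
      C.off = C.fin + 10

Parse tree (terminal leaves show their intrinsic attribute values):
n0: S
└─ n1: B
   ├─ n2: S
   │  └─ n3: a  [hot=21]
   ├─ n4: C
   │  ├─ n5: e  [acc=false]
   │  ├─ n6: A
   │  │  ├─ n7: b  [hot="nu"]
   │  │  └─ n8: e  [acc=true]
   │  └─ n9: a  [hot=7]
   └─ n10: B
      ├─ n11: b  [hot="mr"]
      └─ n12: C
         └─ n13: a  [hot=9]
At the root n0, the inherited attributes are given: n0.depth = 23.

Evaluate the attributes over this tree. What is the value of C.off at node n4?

1. n0.depth = 23  [given at root]
2. n1.acc = false  [S.depth > 23]
3. n1.key = 3  [S.depth * 3 - 66]
4. n2.depth = 13  [B₀.key * -2 + 19]
5. n3.hot = 21  [terminal]
6. n2.lim = -3  [S.depth + a.hot - 37]
7. n4.fin = 22  [S.lim + 25]
8. n5.acc = false  [terminal]
9. n6.env = 15  [C.fin - 7]
10. n7.hot = "nu"  [terminal]
11. n8.acc = true  [terminal]
12. n6.hot = 4  [4]
13. n9.hot = 7  [terminal]
14. n4.env = 14  [a.hot + A.hot + 3]
15. n4.ok = 17  [A.hot + C.fin - 9]
16. n4.off = -8  [C.fin - 30]
17. n10.acc = true  [C.off > -9]
18. n10.key = 4  [C.env * 2 - 24]
19. n11.hot = "mr"  [terminal]
20. n12.fin = 6  [B.key + 2]
21. n13.hot = 9  [terminal]
22. n12.env = 3  [a.hot + C.fin - 12]
23. n12.ok = 3  [C.fin - 3]
24. n12.off = 16  [C.fin + 10]
25. n10.pre = -5  [B.key + C.ok - 12]
26. n1.pre = 19  [C.ok + 2]
27. n0.lim = 18  [B.pre - 1]

-8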